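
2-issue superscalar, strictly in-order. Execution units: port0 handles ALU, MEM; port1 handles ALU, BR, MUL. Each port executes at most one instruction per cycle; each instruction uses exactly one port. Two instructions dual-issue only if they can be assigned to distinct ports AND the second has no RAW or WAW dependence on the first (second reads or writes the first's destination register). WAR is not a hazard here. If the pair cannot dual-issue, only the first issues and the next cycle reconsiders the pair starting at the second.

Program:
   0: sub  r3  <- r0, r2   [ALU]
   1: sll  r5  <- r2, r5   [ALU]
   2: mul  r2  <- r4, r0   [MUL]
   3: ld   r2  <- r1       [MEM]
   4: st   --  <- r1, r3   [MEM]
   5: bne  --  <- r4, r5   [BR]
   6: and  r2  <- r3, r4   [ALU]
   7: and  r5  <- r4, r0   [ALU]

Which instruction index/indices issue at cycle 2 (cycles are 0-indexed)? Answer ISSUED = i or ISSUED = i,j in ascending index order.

ISSUED = 3

t=0 i0,i1:sub/sll ; 2-wide
t=1 i2:mul ; WAW r2
t=2 i3:ld ; no-port MEM/MEM
t=3 i4,i5:st/bne ; 2-wide
t=4 i6,i7:and/and ; 2-wide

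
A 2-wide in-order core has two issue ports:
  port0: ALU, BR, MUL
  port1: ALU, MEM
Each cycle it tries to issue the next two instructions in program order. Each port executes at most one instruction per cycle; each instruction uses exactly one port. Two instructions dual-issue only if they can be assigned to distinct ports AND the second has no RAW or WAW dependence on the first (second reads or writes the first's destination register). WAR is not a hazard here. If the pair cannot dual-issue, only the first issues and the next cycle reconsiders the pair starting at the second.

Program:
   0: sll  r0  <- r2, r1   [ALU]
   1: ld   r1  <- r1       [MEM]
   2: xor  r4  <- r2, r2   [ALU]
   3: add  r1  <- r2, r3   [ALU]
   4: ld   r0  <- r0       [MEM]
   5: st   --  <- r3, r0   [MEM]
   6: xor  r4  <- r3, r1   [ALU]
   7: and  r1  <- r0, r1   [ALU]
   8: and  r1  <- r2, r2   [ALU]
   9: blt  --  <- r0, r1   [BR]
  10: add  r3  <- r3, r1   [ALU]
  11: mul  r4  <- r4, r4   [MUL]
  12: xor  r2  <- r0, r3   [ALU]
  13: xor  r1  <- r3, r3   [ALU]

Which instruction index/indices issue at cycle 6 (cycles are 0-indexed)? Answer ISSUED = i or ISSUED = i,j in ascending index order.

c0: i0+i1 sll ld  dual
c1: i2+i3 xor add  dual
c2: i4 ld  no-port MEM/MEM
c3: i5+i6 st xor  dual
c4: i7 and  WAW r1
c5: i8 and  RAW r1
c6: i9+i10 blt add  dual
c7: i11+i12 mul xor  dual
c8: i13 xor  tail

ISSUED = 9,10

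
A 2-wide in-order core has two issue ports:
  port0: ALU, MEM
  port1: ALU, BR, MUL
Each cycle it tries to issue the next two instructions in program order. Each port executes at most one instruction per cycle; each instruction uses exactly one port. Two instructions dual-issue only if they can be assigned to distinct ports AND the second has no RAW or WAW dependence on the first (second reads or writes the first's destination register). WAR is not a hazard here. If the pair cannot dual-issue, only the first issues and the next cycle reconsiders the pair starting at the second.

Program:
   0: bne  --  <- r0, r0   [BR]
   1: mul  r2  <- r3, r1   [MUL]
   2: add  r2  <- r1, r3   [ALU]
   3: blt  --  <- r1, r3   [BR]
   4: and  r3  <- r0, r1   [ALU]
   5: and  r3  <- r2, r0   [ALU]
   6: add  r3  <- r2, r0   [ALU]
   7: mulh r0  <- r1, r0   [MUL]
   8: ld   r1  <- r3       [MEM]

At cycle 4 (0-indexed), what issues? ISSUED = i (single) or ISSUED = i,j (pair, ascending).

[0] i0  bne  -- no-port BR/MUL
[1] i1  mul  -- WAW r2
[2] i2/i3  add+blt  -- 2-wide
[3] i4  and  -- WAW r3
[4] i5  and  -- WAW r3
[5] i6/i7  add+mulh  -- 2-wide
[6] i8  ld  -- tail

ISSUED = 5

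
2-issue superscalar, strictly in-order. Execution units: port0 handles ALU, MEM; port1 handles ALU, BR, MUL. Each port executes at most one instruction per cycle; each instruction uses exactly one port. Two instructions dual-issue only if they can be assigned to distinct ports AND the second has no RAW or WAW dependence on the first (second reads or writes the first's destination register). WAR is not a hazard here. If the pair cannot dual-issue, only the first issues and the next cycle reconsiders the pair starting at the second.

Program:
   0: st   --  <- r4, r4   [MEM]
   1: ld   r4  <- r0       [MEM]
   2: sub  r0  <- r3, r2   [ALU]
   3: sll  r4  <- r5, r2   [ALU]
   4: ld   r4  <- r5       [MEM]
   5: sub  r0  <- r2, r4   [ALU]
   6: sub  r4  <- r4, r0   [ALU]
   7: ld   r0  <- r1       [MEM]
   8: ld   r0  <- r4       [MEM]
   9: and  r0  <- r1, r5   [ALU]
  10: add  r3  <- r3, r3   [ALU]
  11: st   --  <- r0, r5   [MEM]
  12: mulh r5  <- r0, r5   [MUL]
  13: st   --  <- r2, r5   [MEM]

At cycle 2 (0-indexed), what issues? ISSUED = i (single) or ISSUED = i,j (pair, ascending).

[0] i0  st  -- no-port MEM/MEM
[1] i1&i2  ld+sub  -- pair
[2] i3  sll  -- WAW r4
[3] i4  ld  -- RAW r4
[4] i5  sub  -- RAW r0
[5] i6&i7  sub+ld  -- pair
[6] i8  ld  -- WAW r0
[7] i9&i10  and+add  -- pair
[8] i11&i12  st+mulh  -- pair
[9] i13  st  -- tail

ISSUED = 3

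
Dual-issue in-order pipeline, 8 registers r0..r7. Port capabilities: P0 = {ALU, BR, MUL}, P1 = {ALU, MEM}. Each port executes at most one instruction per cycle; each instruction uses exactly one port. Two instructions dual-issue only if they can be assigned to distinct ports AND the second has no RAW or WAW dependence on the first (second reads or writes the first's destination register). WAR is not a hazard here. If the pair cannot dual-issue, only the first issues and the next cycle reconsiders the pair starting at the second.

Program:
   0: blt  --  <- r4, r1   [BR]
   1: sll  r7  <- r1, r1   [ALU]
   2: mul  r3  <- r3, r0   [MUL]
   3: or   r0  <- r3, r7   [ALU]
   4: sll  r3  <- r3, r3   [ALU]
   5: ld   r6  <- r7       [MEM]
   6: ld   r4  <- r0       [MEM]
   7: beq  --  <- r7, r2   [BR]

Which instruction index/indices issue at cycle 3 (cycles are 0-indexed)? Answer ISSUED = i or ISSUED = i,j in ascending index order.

0. blt.BR;sll.ALU @i0+i1  | 2-wide
1. mul.MUL @i2  | RAW r3
2. or.ALU;sll.ALU @i3+i4  | 2-wide
3. ld.MEM @i5  | no-port MEM/MEM
4. ld.MEM;beq.BR @i6+i7  | 2-wide

ISSUED = 5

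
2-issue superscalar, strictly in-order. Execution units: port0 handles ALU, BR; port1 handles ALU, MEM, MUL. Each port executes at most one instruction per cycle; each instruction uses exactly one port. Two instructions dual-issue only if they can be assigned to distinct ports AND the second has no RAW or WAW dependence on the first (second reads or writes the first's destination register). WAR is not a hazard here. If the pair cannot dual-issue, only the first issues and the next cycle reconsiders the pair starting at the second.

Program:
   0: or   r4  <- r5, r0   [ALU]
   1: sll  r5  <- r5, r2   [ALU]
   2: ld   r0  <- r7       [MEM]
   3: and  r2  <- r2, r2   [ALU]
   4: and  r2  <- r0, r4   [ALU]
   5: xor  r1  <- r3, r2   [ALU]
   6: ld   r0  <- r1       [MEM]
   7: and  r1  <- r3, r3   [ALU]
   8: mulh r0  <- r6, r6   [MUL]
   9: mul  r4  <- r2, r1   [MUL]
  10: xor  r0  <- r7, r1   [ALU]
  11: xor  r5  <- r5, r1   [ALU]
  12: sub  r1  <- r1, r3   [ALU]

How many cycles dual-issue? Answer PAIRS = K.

0. or.ALU+sll.ALU @i0+i1  | dual
1. ld.MEM+and.ALU @i2+i3  | dual
2. and.ALU @i4  | RAW r2
3. xor.ALU @i5  | RAW r1
4. ld.MEM+and.ALU @i6+i7  | dual
5. mulh.MUL @i8  | no-port MUL/MUL
6. mul.MUL+xor.ALU @i9+i10  | dual
7. xor.ALU+sub.ALU @i11+i12  | dual

PAIRS = 5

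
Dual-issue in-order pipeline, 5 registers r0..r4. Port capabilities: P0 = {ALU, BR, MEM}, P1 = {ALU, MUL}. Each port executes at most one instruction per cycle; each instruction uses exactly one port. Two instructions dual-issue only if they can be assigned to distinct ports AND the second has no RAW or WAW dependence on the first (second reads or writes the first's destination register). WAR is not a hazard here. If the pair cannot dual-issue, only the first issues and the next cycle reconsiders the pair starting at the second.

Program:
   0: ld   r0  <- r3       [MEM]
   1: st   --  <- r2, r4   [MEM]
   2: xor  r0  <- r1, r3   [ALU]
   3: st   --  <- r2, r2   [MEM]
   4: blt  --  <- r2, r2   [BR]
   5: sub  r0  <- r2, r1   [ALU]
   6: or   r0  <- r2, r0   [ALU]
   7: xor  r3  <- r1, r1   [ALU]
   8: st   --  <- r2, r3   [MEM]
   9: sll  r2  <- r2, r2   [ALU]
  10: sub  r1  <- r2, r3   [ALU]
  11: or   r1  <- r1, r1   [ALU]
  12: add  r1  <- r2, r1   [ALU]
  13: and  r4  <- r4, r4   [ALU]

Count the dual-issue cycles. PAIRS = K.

PAIRS = 5

c0: i0 ld.MEM  no-port MEM/MEM
c1: i1+i2 st.MEM;xor.ALU  2-wide
c2: i3 st.MEM  no-port MEM/BR
c3: i4+i5 blt.BR;sub.ALU  2-wide
c4: i6+i7 or.ALU;xor.ALU  2-wide
c5: i8+i9 st.MEM;sll.ALU  2-wide
c6: i10 sub.ALU  RAW+WAW r1
c7: i11 or.ALU  RAW+WAW r1
c8: i12+i13 add.ALU;and.ALU  2-wide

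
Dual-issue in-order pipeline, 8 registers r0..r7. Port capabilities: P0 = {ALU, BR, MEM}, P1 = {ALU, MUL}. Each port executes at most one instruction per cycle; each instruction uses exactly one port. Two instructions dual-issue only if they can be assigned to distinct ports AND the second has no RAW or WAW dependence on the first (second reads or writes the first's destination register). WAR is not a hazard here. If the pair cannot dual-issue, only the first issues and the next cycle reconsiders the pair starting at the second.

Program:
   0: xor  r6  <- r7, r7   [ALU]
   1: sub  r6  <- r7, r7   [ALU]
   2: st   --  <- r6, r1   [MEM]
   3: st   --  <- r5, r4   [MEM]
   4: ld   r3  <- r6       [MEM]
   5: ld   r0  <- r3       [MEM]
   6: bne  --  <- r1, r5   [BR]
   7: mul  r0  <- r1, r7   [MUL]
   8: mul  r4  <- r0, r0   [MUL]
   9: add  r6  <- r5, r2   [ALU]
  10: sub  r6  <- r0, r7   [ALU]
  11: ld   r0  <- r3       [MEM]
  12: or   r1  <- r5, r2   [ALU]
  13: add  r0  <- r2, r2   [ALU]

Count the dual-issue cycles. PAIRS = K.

PAIRS = 4

#0 head=0: xor.ALU i0 WAW r6
#1 head=1: sub.ALU i1 RAW r6
#2 head=2: st.MEM i2 no-port MEM/MEM
#3 head=3: st.MEM i3 no-port MEM/MEM
#4 head=4: ld.MEM i4 no-port MEM/MEM
#5 head=5: ld.MEM i5 no-port MEM/BR
#6 head=6: bne.BR+mul.MUL i6/i7 2-wide
#7 head=8: mul.MUL+add.ALU i8/i9 2-wide
#8 head=10: sub.ALU+ld.MEM i10/i11 2-wide
#9 head=12: or.ALU+add.ALU i12/i13 2-wide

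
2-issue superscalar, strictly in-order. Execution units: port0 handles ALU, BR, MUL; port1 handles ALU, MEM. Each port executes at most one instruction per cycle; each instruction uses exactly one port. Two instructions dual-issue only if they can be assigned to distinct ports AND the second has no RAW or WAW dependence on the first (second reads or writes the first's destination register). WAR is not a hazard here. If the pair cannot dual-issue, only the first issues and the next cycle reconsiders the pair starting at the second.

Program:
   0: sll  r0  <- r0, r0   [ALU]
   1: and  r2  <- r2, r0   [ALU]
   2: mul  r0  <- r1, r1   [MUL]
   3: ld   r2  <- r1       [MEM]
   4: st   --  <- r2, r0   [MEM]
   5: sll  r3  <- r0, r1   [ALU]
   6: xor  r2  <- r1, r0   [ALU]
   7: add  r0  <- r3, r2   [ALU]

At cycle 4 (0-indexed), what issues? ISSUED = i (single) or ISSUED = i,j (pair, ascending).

t=0 i0:sll.ALU ; RAW r0
t=1 i1&i2:and.ALU/mul.MUL ; dual
t=2 i3:ld.MEM ; no-port MEM/MEM
t=3 i4&i5:st.MEM/sll.ALU ; dual
t=4 i6:xor.ALU ; RAW r2
t=5 i7:add.ALU ; tail

ISSUED = 6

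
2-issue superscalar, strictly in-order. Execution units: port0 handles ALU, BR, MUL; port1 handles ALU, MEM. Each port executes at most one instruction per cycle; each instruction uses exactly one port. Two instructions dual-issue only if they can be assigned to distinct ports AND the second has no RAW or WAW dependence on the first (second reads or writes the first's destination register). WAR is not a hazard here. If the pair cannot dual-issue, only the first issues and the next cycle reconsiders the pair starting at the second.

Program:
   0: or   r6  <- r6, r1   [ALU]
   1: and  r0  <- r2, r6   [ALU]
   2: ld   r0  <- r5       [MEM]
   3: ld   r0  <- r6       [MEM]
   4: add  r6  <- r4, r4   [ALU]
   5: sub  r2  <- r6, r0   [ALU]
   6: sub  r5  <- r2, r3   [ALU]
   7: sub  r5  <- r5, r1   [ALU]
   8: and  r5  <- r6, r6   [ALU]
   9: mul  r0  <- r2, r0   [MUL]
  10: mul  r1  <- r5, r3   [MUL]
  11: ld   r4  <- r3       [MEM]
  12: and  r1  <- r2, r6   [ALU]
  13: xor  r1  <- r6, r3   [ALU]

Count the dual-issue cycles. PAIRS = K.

PAIRS = 3

#0 head=0: or i0 RAW r6
#1 head=1: and i1 WAW r0
#2 head=2: ld i2 no-port MEM/MEM
#3 head=3: ld add i3,i4 pair
#4 head=5: sub i5 RAW r2
#5 head=6: sub i6 RAW+WAW r5
#6 head=7: sub i7 WAW r5
#7 head=8: and mul i8,i9 pair
#8 head=10: mul ld i10,i11 pair
#9 head=12: and i12 WAW r1
#10 head=13: xor i13 tail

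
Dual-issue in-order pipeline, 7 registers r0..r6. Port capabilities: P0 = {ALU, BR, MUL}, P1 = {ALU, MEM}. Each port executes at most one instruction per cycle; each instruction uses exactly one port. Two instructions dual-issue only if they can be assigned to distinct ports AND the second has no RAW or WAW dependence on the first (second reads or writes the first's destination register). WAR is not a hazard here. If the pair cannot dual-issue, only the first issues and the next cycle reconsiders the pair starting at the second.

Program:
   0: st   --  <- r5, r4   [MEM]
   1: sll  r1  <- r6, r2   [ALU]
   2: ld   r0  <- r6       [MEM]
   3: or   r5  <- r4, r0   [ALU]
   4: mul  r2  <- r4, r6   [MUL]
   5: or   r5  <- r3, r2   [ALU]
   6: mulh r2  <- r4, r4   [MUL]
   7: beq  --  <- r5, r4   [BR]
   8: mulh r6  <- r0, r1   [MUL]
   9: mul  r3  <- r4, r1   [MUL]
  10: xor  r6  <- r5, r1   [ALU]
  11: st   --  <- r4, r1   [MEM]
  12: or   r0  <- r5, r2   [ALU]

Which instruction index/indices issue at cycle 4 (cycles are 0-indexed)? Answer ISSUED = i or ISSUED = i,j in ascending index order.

ISSUED = 7

0. st.MEM sll.ALU @i0/i1  | 2-wide
1. ld.MEM @i2  | RAW r0
2. or.ALU mul.MUL @i3/i4  | 2-wide
3. or.ALU mulh.MUL @i5/i6  | 2-wide
4. beq.BR @i7  | no-port BR/MUL
5. mulh.MUL @i8  | no-port MUL/MUL
6. mul.MUL xor.ALU @i9/i10  | 2-wide
7. st.MEM or.ALU @i11/i12  | 2-wide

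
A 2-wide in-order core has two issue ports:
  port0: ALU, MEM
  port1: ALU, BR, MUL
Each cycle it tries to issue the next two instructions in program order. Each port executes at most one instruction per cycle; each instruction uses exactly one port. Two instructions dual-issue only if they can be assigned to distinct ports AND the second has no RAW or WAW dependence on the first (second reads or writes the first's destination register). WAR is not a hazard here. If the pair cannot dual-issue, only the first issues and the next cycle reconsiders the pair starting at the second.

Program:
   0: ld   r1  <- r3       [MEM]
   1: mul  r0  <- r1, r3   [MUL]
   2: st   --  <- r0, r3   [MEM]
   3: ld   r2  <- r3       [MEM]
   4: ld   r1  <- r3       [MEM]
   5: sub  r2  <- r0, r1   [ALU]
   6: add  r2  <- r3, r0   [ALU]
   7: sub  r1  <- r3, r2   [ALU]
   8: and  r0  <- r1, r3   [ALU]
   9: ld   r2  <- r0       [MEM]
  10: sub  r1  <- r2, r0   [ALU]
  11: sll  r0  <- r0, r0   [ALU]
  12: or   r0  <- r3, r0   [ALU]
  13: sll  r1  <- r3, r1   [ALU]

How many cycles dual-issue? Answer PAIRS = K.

PAIRS = 2

c0: i0 ld  RAW r1
c1: i1 mul  RAW r0
c2: i2 st  no-port MEM/MEM
c3: i3 ld  no-port MEM/MEM
c4: i4 ld  RAW r1
c5: i5 sub  WAW r2
c6: i6 add  RAW r2
c7: i7 sub  RAW r1
c8: i8 and  RAW r0
c9: i9 ld  RAW r2
c10: i10/i11 sub sll  2-wide
c11: i12/i13 or sll  2-wide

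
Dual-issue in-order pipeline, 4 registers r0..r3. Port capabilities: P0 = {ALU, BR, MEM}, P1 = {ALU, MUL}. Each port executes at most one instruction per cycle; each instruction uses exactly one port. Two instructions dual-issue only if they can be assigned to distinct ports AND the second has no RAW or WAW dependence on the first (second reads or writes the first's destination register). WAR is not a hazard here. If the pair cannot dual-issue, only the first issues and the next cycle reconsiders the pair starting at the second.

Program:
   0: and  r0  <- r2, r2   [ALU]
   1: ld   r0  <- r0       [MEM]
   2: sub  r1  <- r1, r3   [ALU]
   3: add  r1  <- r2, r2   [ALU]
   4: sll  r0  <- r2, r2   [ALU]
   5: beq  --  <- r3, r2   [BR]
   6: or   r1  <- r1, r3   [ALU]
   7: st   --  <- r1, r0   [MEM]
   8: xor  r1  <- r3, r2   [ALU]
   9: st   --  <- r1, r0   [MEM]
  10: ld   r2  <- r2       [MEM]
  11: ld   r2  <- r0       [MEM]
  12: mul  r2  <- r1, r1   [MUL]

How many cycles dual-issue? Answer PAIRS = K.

PAIRS = 4

  cy0 -> i0 (and) RAW+WAW r0
  cy1 -> i1,i2 (ld+sub) pair
  cy2 -> i3,i4 (add+sll) pair
  cy3 -> i5,i6 (beq+or) pair
  cy4 -> i7,i8 (st+xor) pair
  cy5 -> i9 (st) no-port MEM/MEM
  cy6 -> i10 (ld) no-port MEM/MEM
  cy7 -> i11 (ld) WAW r2
  cy8 -> i12 (mul) tail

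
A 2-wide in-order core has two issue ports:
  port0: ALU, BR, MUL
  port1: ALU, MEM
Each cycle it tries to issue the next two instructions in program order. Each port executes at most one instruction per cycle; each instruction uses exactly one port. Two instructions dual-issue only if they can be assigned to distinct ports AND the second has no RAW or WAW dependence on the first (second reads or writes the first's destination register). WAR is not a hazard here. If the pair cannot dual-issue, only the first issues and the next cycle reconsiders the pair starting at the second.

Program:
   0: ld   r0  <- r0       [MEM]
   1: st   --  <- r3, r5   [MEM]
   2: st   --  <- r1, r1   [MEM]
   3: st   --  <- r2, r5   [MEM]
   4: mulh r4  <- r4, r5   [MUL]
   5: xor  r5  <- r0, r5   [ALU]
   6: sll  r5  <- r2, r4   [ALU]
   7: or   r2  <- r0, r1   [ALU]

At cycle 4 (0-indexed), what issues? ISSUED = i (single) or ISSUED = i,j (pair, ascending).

t=0 i0:ld ; no-port MEM/MEM
t=1 i1:st ; no-port MEM/MEM
t=2 i2:st ; no-port MEM/MEM
t=3 i3/i4:st;mulh ; 2-wide
t=4 i5:xor ; WAW r5
t=5 i6/i7:sll;or ; 2-wide

ISSUED = 5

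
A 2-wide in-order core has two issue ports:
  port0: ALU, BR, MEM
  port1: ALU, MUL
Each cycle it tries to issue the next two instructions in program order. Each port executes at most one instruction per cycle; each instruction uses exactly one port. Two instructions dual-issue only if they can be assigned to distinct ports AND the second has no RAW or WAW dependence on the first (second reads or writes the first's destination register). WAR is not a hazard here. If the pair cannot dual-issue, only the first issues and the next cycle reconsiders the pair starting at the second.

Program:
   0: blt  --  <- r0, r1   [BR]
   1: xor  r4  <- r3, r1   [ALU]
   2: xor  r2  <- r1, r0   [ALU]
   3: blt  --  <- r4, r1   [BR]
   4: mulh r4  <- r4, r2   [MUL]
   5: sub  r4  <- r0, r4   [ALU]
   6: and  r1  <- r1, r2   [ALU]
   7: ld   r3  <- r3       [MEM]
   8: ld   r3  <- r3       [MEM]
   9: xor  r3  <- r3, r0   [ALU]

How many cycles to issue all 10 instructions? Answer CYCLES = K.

CYCLES = 7

0. blt xor @i0&i1  | 2-wide
1. xor blt @i2&i3  | 2-wide
2. mulh @i4  | RAW+WAW r4
3. sub and @i5&i6  | 2-wide
4. ld @i7  | no-port MEM/MEM
5. ld @i8  | RAW+WAW r3
6. xor @i9  | tail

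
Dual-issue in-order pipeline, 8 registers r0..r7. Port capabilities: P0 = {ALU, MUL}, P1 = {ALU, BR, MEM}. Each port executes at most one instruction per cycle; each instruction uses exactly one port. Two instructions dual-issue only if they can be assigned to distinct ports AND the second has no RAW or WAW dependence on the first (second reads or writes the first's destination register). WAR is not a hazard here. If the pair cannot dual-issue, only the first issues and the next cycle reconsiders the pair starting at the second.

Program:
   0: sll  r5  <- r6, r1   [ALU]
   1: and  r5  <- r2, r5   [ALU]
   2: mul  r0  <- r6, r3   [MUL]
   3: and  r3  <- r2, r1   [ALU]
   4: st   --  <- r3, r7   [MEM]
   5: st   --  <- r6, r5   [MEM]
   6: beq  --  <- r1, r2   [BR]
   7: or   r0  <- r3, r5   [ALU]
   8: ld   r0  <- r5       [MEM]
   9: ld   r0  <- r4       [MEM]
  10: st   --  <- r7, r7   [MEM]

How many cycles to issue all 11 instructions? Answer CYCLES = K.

t=0 i0:sll ; RAW+WAW r5
t=1 i1,i2:and/mul ; 2-wide
t=2 i3:and ; RAW r3
t=3 i4:st ; no-port MEM/MEM
t=4 i5:st ; no-port MEM/BR
t=5 i6,i7:beq/or ; 2-wide
t=6 i8:ld ; no-port MEM/MEM
t=7 i9:ld ; no-port MEM/MEM
t=8 i10:st ; tail

CYCLES = 9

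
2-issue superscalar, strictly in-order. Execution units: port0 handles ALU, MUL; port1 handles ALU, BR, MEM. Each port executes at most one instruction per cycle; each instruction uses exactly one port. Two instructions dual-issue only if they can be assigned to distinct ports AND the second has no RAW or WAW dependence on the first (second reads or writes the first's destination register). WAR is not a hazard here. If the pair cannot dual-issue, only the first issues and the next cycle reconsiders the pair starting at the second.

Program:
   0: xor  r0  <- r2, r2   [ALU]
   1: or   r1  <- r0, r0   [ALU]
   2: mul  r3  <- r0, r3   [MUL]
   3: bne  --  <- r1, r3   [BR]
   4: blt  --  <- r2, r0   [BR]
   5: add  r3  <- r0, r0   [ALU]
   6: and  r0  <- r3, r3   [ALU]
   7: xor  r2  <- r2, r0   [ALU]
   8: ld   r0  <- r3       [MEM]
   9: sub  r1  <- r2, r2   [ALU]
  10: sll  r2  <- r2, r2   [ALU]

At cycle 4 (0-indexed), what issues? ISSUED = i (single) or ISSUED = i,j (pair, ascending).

c0: i0 xor.ALU  RAW r0
c1: i1+i2 or.ALU mul.MUL  2-wide
c2: i3 bne.BR  no-port BR/BR
c3: i4+i5 blt.BR add.ALU  2-wide
c4: i6 and.ALU  RAW r0
c5: i7+i8 xor.ALU ld.MEM  2-wide
c6: i9+i10 sub.ALU sll.ALU  2-wide

ISSUED = 6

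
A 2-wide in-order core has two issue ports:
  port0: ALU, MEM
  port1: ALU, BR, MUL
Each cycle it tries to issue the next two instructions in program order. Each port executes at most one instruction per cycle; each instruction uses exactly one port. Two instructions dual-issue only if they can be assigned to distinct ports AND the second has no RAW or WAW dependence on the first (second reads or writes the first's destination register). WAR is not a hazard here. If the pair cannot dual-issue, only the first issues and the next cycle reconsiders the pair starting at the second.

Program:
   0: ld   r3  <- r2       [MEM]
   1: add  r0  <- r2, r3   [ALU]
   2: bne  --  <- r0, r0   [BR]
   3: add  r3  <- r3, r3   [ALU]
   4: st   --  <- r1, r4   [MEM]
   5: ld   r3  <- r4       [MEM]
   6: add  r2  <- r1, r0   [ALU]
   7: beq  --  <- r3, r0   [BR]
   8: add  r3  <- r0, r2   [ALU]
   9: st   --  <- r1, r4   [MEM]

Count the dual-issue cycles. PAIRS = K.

PAIRS = 3

c0: i0 ld.MEM  RAW r3
c1: i1 add.ALU  RAW r0
c2: i2+i3 bne.BR add.ALU  pair
c3: i4 st.MEM  no-port MEM/MEM
c4: i5+i6 ld.MEM add.ALU  pair
c5: i7+i8 beq.BR add.ALU  pair
c6: i9 st.MEM  tail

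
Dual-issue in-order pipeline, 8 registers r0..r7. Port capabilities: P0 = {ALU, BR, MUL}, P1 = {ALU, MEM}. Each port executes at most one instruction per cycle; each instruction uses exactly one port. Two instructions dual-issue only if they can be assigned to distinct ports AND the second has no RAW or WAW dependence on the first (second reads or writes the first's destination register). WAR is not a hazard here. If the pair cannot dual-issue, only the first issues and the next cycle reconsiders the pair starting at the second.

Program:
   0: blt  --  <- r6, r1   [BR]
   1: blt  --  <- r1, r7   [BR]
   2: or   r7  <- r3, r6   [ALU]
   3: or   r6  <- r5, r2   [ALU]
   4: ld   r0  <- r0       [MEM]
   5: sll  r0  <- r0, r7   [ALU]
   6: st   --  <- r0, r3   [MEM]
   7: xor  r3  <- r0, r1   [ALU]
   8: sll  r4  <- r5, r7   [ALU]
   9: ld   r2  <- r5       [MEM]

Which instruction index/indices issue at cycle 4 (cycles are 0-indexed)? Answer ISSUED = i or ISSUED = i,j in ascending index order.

ISSUED = 6,7

#0 head=0: blt i0 no-port BR/BR
#1 head=1: blt;or i1&i2 pair
#2 head=3: or;ld i3&i4 pair
#3 head=5: sll i5 RAW r0
#4 head=6: st;xor i6&i7 pair
#5 head=8: sll;ld i8&i9 pair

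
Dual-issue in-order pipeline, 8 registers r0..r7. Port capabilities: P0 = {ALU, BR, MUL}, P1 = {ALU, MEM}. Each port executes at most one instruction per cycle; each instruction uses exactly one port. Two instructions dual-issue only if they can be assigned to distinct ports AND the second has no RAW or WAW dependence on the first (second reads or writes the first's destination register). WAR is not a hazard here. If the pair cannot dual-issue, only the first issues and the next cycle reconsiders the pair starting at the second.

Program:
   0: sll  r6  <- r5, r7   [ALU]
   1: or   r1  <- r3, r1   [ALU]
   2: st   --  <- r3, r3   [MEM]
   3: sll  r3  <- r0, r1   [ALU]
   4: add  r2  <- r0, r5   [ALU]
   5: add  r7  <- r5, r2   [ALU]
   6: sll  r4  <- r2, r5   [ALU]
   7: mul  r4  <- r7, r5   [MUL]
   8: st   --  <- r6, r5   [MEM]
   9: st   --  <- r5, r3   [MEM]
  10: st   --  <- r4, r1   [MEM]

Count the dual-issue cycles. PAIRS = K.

PAIRS = 4

c0: i0&i1 sll;or  dual
c1: i2&i3 st;sll  dual
c2: i4 add  RAW r2
c3: i5&i6 add;sll  dual
c4: i7&i8 mul;st  dual
c5: i9 st  no-port MEM/MEM
c6: i10 st  tail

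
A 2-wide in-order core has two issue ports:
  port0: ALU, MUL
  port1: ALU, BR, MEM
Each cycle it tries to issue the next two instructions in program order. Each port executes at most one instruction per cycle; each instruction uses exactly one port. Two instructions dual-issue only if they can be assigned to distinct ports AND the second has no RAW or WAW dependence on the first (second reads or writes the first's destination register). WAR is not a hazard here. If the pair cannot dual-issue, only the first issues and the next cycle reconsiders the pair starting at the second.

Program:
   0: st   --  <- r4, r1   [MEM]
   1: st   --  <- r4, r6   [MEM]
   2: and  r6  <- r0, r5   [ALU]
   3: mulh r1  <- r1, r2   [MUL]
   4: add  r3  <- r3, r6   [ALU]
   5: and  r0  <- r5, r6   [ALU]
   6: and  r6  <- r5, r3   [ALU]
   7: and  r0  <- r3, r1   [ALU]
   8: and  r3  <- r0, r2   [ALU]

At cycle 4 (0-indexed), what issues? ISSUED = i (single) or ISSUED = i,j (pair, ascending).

  cy0 -> i0 (st.MEM) no-port MEM/MEM
  cy1 -> i1/i2 (st.MEM;and.ALU) 2-wide
  cy2 -> i3/i4 (mulh.MUL;add.ALU) 2-wide
  cy3 -> i5/i6 (and.ALU;and.ALU) 2-wide
  cy4 -> i7 (and.ALU) RAW r0
  cy5 -> i8 (and.ALU) tail

ISSUED = 7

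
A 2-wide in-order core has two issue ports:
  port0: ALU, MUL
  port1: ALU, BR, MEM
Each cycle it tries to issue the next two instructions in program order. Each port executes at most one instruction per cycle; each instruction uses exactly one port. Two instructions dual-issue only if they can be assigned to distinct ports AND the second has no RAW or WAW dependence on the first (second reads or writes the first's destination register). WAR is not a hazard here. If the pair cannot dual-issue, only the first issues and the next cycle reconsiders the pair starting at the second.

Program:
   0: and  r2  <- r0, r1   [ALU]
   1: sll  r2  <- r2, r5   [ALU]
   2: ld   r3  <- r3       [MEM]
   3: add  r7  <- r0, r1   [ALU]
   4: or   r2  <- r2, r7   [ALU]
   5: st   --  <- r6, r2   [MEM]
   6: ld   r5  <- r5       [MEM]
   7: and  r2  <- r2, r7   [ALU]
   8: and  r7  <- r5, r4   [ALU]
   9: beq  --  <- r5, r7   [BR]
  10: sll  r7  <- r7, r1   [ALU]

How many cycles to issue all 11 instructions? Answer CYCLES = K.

c0: i0 and  RAW+WAW r2
c1: i1/i2 sll/ld  2-wide
c2: i3 add  RAW r7
c3: i4 or  RAW r2
c4: i5 st  no-port MEM/MEM
c5: i6/i7 ld/and  2-wide
c6: i8 and  RAW r7
c7: i9/i10 beq/sll  2-wide

CYCLES = 8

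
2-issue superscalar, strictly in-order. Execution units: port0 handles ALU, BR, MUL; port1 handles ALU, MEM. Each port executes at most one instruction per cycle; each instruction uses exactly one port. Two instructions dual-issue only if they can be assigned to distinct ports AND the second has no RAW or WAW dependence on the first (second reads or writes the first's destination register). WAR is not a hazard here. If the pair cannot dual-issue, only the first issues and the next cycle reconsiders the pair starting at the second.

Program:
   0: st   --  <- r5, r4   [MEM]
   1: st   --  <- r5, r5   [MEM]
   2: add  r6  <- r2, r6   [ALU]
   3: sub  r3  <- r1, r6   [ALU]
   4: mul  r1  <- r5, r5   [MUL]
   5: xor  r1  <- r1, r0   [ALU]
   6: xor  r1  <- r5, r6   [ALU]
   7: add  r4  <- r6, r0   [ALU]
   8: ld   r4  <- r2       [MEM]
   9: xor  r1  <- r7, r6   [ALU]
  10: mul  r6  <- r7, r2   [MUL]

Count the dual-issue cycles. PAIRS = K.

PAIRS = 4

[0] i0  st  -- no-port MEM/MEM
[1] i1,i2  st+add  -- dual
[2] i3,i4  sub+mul  -- dual
[3] i5  xor  -- WAW r1
[4] i6,i7  xor+add  -- dual
[5] i8,i9  ld+xor  -- dual
[6] i10  mul  -- tail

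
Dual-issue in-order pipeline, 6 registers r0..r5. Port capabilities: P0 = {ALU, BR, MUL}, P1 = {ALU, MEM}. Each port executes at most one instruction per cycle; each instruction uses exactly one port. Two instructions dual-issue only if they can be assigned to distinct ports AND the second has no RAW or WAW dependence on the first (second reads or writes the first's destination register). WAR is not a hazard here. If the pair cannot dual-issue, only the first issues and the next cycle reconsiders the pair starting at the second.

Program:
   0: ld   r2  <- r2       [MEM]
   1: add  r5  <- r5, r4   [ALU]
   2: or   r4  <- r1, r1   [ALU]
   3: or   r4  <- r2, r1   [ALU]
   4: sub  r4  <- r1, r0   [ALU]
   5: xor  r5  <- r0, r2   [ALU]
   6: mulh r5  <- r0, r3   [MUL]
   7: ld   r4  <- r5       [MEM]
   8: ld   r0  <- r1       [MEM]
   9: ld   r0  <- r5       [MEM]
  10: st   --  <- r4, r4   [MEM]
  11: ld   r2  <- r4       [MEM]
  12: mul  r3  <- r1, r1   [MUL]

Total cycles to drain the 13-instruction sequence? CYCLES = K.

c0: i0/i1 ld;add  dual
c1: i2 or  WAW r4
c2: i3 or  WAW r4
c3: i4/i5 sub;xor  dual
c4: i6 mulh  RAW r5
c5: i7 ld  no-port MEM/MEM
c6: i8 ld  no-port MEM/MEM
c7: i9 ld  no-port MEM/MEM
c8: i10 st  no-port MEM/MEM
c9: i11/i12 ld;mul  dual

CYCLES = 10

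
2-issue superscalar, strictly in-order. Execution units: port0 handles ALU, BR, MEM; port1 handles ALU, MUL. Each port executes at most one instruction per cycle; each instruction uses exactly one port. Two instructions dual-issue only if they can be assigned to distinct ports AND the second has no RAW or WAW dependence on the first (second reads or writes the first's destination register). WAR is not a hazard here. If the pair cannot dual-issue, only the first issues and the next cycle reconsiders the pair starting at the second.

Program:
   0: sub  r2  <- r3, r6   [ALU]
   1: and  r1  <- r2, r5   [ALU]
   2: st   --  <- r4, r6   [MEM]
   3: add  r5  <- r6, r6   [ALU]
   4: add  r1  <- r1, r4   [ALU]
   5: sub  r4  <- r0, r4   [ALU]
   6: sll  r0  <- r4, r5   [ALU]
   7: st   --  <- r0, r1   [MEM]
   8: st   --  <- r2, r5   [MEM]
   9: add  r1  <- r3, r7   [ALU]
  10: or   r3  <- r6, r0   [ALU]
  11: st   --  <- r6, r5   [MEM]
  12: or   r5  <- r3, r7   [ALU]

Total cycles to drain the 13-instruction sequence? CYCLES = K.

t=0 i0:sub ; RAW r2
t=1 i1+i2:and st ; dual
t=2 i3+i4:add add ; dual
t=3 i5:sub ; RAW r4
t=4 i6:sll ; RAW r0
t=5 i7:st ; no-port MEM/MEM
t=6 i8+i9:st add ; dual
t=7 i10+i11:or st ; dual
t=8 i12:or ; tail

CYCLES = 9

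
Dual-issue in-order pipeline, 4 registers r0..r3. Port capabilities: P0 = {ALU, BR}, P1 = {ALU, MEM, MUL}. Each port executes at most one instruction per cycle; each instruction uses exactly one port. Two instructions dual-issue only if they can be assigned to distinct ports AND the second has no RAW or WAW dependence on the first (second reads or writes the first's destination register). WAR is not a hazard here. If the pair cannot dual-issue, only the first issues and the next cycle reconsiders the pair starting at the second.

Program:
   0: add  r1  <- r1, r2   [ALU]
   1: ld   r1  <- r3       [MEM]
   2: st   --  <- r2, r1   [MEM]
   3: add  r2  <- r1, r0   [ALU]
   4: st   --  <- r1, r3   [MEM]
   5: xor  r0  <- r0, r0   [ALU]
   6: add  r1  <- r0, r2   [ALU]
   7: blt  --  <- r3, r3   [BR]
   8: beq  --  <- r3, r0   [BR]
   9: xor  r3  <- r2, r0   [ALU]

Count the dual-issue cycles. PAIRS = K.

PAIRS = 4

  cy0 -> i0 (add.ALU) WAW r1
  cy1 -> i1 (ld.MEM) no-port MEM/MEM
  cy2 -> i2+i3 (st.MEM/add.ALU) pair
  cy3 -> i4+i5 (st.MEM/xor.ALU) pair
  cy4 -> i6+i7 (add.ALU/blt.BR) pair
  cy5 -> i8+i9 (beq.BR/xor.ALU) pair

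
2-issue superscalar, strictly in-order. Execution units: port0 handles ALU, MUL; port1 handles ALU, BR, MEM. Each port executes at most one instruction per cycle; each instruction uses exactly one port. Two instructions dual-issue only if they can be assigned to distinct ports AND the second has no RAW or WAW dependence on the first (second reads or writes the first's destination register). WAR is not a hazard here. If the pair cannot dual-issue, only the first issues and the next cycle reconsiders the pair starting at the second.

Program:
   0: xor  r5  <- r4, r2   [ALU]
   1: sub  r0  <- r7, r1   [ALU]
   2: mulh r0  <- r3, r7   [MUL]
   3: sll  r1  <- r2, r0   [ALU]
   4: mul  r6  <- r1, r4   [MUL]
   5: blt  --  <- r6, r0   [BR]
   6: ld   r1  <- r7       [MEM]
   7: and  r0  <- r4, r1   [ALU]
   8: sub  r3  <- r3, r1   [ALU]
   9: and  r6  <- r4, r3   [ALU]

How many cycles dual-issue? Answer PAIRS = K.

PAIRS = 2

0. xor sub @i0&i1  | pair
1. mulh @i2  | RAW r0
2. sll @i3  | RAW r1
3. mul @i4  | RAW r6
4. blt @i5  | no-port BR/MEM
5. ld @i6  | RAW r1
6. and sub @i7&i8  | pair
7. and @i9  | tail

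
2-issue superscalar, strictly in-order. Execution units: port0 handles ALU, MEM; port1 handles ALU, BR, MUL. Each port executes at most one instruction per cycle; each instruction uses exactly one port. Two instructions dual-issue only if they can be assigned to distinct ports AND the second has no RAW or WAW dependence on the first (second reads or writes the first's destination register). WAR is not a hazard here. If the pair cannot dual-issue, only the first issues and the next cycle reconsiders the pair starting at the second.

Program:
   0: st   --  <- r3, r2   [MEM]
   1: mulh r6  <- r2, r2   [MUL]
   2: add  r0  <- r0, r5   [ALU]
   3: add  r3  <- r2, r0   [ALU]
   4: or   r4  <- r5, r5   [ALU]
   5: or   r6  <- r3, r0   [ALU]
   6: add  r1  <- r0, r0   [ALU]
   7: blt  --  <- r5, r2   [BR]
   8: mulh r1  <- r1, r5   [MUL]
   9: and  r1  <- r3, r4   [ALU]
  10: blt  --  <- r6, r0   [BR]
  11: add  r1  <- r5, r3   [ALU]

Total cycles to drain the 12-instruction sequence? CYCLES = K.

CYCLES = 8

c0: i0&i1 st.MEM;mulh.MUL  dual
c1: i2 add.ALU  RAW r0
c2: i3&i4 add.ALU;or.ALU  dual
c3: i5&i6 or.ALU;add.ALU  dual
c4: i7 blt.BR  no-port BR/MUL
c5: i8 mulh.MUL  WAW r1
c6: i9&i10 and.ALU;blt.BR  dual
c7: i11 add.ALU  tail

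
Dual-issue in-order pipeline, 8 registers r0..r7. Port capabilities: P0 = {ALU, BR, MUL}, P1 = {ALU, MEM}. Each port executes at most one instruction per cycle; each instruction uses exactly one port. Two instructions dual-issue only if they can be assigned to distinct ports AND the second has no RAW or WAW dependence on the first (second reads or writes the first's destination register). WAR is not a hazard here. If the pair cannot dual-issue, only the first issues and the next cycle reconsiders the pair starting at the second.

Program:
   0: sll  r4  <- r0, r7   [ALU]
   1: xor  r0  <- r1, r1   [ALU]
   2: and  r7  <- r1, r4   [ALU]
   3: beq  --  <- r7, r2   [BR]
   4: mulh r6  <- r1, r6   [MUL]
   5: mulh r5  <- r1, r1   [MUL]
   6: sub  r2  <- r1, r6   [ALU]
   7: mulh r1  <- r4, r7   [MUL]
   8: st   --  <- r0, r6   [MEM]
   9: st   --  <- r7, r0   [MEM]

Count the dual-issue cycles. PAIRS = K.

PAIRS = 3

c0: i0+i1 sll.ALU/xor.ALU  2-wide
c1: i2 and.ALU  RAW r7
c2: i3 beq.BR  no-port BR/MUL
c3: i4 mulh.MUL  no-port MUL/MUL
c4: i5+i6 mulh.MUL/sub.ALU  2-wide
c5: i7+i8 mulh.MUL/st.MEM  2-wide
c6: i9 st.MEM  tail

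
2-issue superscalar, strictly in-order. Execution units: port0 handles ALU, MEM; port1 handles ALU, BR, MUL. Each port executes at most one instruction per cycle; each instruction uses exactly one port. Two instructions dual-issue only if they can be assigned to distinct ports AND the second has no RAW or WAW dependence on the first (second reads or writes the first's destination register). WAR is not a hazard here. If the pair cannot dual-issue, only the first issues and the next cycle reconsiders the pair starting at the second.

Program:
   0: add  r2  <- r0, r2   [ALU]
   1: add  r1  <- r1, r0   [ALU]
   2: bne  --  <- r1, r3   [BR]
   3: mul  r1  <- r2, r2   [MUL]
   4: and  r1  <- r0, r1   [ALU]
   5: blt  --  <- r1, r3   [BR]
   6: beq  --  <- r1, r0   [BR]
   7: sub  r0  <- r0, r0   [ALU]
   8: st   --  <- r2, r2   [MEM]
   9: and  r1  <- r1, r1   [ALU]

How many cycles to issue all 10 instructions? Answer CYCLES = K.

[0] i0,i1  add.ALU+add.ALU  -- 2-wide
[1] i2  bne.BR  -- no-port BR/MUL
[2] i3  mul.MUL  -- RAW+WAW r1
[3] i4  and.ALU  -- RAW r1
[4] i5  blt.BR  -- no-port BR/BR
[5] i6,i7  beq.BR+sub.ALU  -- 2-wide
[6] i8,i9  st.MEM+and.ALU  -- 2-wide

CYCLES = 7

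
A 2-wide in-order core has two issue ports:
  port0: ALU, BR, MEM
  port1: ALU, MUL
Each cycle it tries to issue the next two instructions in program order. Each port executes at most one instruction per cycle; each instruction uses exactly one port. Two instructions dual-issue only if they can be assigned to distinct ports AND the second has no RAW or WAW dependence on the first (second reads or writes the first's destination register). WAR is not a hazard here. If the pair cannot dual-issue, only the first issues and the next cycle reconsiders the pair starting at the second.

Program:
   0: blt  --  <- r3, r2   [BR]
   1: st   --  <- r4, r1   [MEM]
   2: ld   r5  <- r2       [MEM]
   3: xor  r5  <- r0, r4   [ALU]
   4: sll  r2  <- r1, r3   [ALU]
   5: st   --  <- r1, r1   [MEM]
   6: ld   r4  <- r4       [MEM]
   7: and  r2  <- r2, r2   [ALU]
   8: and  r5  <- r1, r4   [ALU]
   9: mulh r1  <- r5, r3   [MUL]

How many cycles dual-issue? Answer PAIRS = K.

PAIRS = 2

0. blt @i0  | no-port BR/MEM
1. st @i1  | no-port MEM/MEM
2. ld @i2  | WAW r5
3. xor sll @i3&i4  | 2-wide
4. st @i5  | no-port MEM/MEM
5. ld and @i6&i7  | 2-wide
6. and @i8  | RAW r5
7. mulh @i9  | tail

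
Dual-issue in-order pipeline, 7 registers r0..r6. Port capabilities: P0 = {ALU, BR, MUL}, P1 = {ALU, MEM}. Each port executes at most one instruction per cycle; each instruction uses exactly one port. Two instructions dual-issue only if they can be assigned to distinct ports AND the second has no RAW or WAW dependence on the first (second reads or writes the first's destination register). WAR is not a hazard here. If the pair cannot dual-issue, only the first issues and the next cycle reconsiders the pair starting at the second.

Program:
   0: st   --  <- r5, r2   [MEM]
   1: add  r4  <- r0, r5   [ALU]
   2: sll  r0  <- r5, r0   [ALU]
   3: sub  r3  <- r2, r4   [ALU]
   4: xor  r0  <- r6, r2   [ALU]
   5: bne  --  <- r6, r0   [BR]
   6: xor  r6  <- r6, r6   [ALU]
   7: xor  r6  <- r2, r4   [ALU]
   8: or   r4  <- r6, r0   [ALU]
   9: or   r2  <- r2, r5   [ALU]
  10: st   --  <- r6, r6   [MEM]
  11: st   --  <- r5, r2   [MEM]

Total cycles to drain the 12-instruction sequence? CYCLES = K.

CYCLES = 8

0. st;add @i0,i1  | 2-wide
1. sll;sub @i2,i3  | 2-wide
2. xor @i4  | RAW r0
3. bne;xor @i5,i6  | 2-wide
4. xor @i7  | RAW r6
5. or;or @i8,i9  | 2-wide
6. st @i10  | no-port MEM/MEM
7. st @i11  | tail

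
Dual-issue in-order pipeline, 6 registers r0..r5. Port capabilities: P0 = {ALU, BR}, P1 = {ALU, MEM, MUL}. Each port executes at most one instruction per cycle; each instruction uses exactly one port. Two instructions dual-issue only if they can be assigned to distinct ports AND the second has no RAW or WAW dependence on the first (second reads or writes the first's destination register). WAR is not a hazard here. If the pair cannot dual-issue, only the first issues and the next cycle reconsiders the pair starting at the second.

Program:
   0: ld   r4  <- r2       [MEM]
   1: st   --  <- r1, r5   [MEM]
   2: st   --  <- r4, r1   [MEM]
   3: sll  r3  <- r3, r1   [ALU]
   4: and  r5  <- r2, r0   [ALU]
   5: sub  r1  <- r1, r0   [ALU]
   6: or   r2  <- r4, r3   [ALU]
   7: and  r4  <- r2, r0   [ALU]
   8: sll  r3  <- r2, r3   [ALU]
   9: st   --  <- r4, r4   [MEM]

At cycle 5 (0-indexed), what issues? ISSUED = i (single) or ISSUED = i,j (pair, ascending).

ISSUED = 7,8

0. ld.MEM @i0  | no-port MEM/MEM
1. st.MEM @i1  | no-port MEM/MEM
2. st.MEM sll.ALU @i2+i3  | 2-wide
3. and.ALU sub.ALU @i4+i5  | 2-wide
4. or.ALU @i6  | RAW r2
5. and.ALU sll.ALU @i7+i8  | 2-wide
6. st.MEM @i9  | tail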